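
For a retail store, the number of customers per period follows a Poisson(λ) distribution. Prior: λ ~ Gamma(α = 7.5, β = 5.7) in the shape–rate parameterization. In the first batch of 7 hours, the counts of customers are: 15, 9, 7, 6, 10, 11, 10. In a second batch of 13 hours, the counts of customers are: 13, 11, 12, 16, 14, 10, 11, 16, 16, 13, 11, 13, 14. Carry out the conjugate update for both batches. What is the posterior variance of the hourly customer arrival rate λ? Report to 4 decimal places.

With a Gamma(shape α, rate β) prior, the Poisson likelihood is conjugate: the posterior is Gamma(α + ΣXᵢ, β + n).
Batch 1: sum of counts S = 68 over n = 7 hours.
After batch 1: Gamma(α+S, β+n) = Gamma(7.5+68, 5.7+7) = Gamma(75.5, 12.7).
Batch 2: sum of counts S = 170 over n = 13 hours.
After batch 2: Gamma(α+S, β+n) = Gamma(75.5+170, 12.7+13) = Gamma(245.5, 25.7).
Var = α/β² = 245.5/25.7² = 0.3717.

0.3717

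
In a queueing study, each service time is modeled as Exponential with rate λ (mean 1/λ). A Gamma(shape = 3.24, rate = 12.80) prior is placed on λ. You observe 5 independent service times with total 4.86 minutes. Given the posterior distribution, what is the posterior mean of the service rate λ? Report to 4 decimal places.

0.4666

With a Gamma(shape α, rate β) prior on the exponential rate λ, the posterior after n observations with total T = Σxᵢ is Gamma(α+n, β+T).
Posterior: Gamma(3.24+5, 12.80+4.86) = Gamma(8.24, 17.66).
Posterior mean of λ = α/β = 8.24/17.66 = 0.4666.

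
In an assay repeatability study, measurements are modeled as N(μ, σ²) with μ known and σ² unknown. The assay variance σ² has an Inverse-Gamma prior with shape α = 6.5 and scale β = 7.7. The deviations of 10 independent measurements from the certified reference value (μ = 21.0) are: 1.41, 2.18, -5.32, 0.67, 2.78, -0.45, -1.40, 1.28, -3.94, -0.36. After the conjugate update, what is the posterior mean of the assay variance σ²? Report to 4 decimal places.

3.7178

With known mean μ and an Inverse-Gamma(α, β) prior on σ², the Normal likelihood is conjugate: posterior is Inv-Gamma(α + n/2, β + Σ(xᵢ−μ)²/2).
Σ(xᵢ−μ)² = (1.41)² + (2.18)² + (-5.32)² + (0.67)² + (2.78)² + (-0.45)² + (-1.40)² + (1.28)² + (-3.94)² + (-0.36)² = 62.6743.
Posterior: Inv-Gamma(6.5 + 10/2, 7.7 + 62.6743/2) = Inv-Gamma(11.50, 39.03715).
E[σ²|data] = β/(α−1) = 39.03715/10.50 = 3.7178.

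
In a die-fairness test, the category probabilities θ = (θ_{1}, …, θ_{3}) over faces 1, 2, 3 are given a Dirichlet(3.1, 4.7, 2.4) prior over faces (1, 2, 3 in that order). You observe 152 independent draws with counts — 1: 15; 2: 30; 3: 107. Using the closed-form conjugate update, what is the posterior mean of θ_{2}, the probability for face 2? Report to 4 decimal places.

The Dirichlet prior is conjugate to the Multinomial likelihood: each posterior αⱼ = prior αⱼ + observed count nⱼ.
Posterior concentration: (18.1, 34.7, 109.4), total = 162.2.
E[θ_{2}|data] = α_{2}/Σα = 34.7/162.2 = 0.2139.

0.2139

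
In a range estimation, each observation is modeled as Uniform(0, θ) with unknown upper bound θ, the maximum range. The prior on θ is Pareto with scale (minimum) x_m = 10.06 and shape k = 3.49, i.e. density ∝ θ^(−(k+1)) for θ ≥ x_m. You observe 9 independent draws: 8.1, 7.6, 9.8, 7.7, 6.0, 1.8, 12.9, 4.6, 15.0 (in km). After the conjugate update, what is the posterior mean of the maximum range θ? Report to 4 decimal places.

A Pareto(scale x_m, shape k) prior on the upper bound θ of Uniform(0, θ) is conjugate: posterior is Pareto(max(x_m, max xᵢ), k + n).
Sample maximum = 15.0; prior scale x_m = 10.06 → posterior scale = max = 15.00.
Posterior shape = 3.49 + 9 = 12.49.
E[θ|data] = k·x_m/(k−1) = 12.49·15.00/11.49 = 16.3055.

16.3055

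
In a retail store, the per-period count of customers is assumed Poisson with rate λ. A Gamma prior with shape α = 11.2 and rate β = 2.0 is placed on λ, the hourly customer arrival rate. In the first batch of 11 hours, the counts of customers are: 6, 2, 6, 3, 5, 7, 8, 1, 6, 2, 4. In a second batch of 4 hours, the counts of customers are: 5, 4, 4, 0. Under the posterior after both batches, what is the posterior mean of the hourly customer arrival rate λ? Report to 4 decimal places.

4.3647

With a Gamma(shape α, rate β) prior, the Poisson likelihood is conjugate: the posterior is Gamma(α + ΣXᵢ, β + n).
Batch 1: sum of counts S = 50 over n = 11 hours.
After batch 1: Gamma(α+S, β+n) = Gamma(11.2+50, 2.0+11) = Gamma(61.2, 13.0).
Batch 2: sum of counts S = 13 over n = 4 hours.
After batch 2: Gamma(α+S, β+n) = Gamma(61.2+13, 13.0+4) = Gamma(74.2, 17.0).
Posterior mean = α/β = 74.2/17.0 = 4.3647.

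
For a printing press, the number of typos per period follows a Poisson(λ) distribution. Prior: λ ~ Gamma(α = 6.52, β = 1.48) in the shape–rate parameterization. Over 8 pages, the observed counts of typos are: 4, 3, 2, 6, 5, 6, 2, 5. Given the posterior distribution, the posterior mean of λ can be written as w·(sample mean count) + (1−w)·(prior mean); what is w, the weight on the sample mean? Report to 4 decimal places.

0.8439

With a Gamma(shape α, rate β) prior, the Poisson likelihood is conjugate: the posterior is Gamma(α + ΣXᵢ, β + n).
Posterior mean = (α₀+S)/(β₀+n) = [n/(β₀+n)]·(S/n) + [β₀/(β₀+n)]·(α₀/β₀), so only n and β₀ enter the weight.
Weight on data w = n/(β₀+n) = 8/(1.48+8) = 8/9.48 = 0.8439.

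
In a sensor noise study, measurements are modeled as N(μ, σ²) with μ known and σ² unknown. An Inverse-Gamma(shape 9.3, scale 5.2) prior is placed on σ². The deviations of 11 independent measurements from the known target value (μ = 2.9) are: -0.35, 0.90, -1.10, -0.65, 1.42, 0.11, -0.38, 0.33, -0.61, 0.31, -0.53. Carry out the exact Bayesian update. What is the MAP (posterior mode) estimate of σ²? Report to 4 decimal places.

With known mean μ and an Inverse-Gamma(α, β) prior on σ², the Normal likelihood is conjugate: posterior is Inv-Gamma(α + n/2, β + Σ(xᵢ−μ)²/2).
Σ(xᵢ−μ)² = (-0.35)² + (0.90)² + (-1.10)² + (-0.65)² + (1.42)² + (0.11)² + (-0.38)² + (0.33)² + (-0.61)² + (0.31)² + (-0.53)² = 5.5959.
Posterior: Inv-Gamma(9.3 + 11/2, 5.2 + 5.5959/2) = Inv-Gamma(14.80, 7.99795).
Mode = β/(α+1) = 7.99795/15.80 = 0.5062.

0.5062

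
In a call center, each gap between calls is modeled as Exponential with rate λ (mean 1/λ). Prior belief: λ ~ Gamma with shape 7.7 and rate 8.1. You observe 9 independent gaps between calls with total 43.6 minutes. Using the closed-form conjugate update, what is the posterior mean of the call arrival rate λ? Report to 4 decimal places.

0.3230

With a Gamma(shape α, rate β) prior on the exponential rate λ, the posterior after n observations with total T = Σxᵢ is Gamma(α+n, β+T).
Posterior: Gamma(7.7+9, 8.1+43.6) = Gamma(16.7, 51.7).
Posterior mean of λ = α/β = 16.7/51.7 = 0.3230.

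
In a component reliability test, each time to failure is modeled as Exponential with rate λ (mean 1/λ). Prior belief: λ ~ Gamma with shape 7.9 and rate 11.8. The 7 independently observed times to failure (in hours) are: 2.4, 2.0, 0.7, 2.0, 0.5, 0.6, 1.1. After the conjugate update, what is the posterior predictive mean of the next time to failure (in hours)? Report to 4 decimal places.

1.5180

With a Gamma(shape α, rate β) prior on the exponential rate λ, the posterior after n observations with total T = Σxᵢ is Gamma(α+n, β+T).
Sum of observations T = 9.3 hours; n = 7.
Posterior: Gamma(7.9+7, 11.8+9.3) = Gamma(14.9, 21.1).
The predictive distribution for the next observation is Lomax; its mean is β/(α−1) = 21.1/13.9 = 1.5180.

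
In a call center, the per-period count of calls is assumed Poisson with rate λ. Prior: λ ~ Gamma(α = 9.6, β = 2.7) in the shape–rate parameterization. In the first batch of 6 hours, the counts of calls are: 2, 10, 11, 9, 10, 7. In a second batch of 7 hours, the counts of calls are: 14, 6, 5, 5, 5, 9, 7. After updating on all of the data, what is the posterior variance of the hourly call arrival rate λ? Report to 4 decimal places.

0.4446

With a Gamma(shape α, rate β) prior, the Poisson likelihood is conjugate: the posterior is Gamma(α + ΣXᵢ, β + n).
Batch 1: sum of counts S = 49 over n = 6 hours.
After batch 1: Gamma(α+S, β+n) = Gamma(9.6+49, 2.7+6) = Gamma(58.6, 8.7).
Batch 2: sum of counts S = 51 over n = 7 hours.
After batch 2: Gamma(α+S, β+n) = Gamma(58.6+51, 8.7+7) = Gamma(109.6, 15.7).
Var = α/β² = 109.6/15.7² = 0.4446.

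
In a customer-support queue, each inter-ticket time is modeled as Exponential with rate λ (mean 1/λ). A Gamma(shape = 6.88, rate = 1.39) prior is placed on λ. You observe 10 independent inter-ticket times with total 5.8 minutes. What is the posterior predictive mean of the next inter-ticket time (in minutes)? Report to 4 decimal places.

With a Gamma(shape α, rate β) prior on the exponential rate λ, the posterior after n observations with total T = Σxᵢ is Gamma(α+n, β+T).
Posterior: Gamma(6.88+10, 1.39+5.8) = Gamma(16.88, 7.19).
The predictive distribution for the next observation is Lomax; its mean is β/(α−1) = 7.19/15.88 = 0.4528.

0.4528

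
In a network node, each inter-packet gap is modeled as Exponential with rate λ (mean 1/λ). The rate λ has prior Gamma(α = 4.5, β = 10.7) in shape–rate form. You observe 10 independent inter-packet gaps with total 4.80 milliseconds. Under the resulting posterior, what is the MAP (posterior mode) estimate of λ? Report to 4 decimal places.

With a Gamma(shape α, rate β) prior on the exponential rate λ, the posterior after n observations with total T = Σxᵢ is Gamma(α+n, β+T).
Posterior: Gamma(4.5+10, 10.7+4.80) = Gamma(14.5, 15.50).
Mode = (α−1)/β = 0.8710.

0.8710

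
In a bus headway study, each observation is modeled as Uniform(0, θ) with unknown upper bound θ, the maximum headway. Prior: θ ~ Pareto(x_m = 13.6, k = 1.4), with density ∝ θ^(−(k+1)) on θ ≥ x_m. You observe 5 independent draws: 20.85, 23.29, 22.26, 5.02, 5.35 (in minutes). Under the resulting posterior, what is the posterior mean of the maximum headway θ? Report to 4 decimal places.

A Pareto(scale x_m, shape k) prior on the upper bound θ of Uniform(0, θ) is conjugate: posterior is Pareto(max(x_m, max xᵢ), k + n).
Sample maximum = 23.29; prior scale x_m = 13.6 → posterior scale = max = 23.29.
Posterior shape = 1.4 + 5 = 6.4.
E[θ|data] = k·x_m/(k−1) = 6.4·23.29/5.4 = 27.6030.

27.6030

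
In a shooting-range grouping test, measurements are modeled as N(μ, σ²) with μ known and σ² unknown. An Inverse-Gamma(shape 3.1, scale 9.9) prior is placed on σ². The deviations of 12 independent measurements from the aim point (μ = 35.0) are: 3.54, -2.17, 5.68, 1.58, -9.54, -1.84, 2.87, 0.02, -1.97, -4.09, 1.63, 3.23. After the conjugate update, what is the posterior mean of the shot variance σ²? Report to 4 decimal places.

12.8477

With known mean μ and an Inverse-Gamma(α, β) prior on σ², the Normal likelihood is conjugate: posterior is Inv-Gamma(α + n/2, β + Σ(xᵢ−μ)²/2).
Σ(xᵢ−μ)² = (3.54)² + (-2.17)² + (5.68)² + (1.58)² + (-9.54)² + (-1.84)² + (2.87)² + (0.02)² + (-1.97)² + (-4.09)² + (1.63)² + (3.23)² = 188.3326.
Posterior: Inv-Gamma(3.1 + 12/2, 9.9 + 188.3326/2) = Inv-Gamma(9.10, 104.06630).
E[σ²|data] = β/(α−1) = 104.06630/8.10 = 12.8477.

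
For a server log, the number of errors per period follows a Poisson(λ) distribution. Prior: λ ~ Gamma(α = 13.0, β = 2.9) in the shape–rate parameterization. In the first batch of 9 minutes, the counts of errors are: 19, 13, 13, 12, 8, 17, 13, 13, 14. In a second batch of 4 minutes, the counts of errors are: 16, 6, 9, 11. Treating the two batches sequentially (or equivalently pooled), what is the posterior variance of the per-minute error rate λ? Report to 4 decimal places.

With a Gamma(shape α, rate β) prior, the Poisson likelihood is conjugate: the posterior is Gamma(α + ΣXᵢ, β + n).
Batch 1: sum of counts S = 122 over n = 9 minutes.
After batch 1: Gamma(α+S, β+n) = Gamma(13.0+122, 2.9+9) = Gamma(135.0, 11.9).
Batch 2: sum of counts S = 42 over n = 4 minutes.
After batch 2: Gamma(α+S, β+n) = Gamma(135.0+42, 11.9+4) = Gamma(177.0, 15.9).
Var = α/β² = 177.0/15.9² = 0.7001.

0.7001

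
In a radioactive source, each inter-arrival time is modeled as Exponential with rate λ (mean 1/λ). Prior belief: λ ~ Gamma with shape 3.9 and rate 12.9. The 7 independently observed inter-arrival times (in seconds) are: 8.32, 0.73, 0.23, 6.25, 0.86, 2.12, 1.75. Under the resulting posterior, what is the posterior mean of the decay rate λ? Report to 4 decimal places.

0.3287

With a Gamma(shape α, rate β) prior on the exponential rate λ, the posterior after n observations with total T = Σxᵢ is Gamma(α+n, β+T).
Sum of observations T = 20.26 seconds; n = 7.
Posterior: Gamma(3.9+7, 12.9+20.26) = Gamma(10.9, 33.16).
Posterior mean of λ = α/β = 10.9/33.16 = 0.3287.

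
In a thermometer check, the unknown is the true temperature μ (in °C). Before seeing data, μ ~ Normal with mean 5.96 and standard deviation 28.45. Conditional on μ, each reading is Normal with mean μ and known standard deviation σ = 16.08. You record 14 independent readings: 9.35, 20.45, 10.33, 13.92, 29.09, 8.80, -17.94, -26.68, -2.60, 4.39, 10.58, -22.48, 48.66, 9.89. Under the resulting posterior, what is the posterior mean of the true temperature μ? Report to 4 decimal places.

6.8204

For Normal data with known variance σ², a Normal(μ₀, σ₀²) prior on μ is conjugate. Posterior precision = 1/σ₀² + n/σ²; posterior mean is the precision-weighted average of μ₀ and x̄.
Σxᵢ = 9.35 + 20.45 + 10.33 + 13.92 + 29.09 + 8.80 + (-17.94) + (-26.68) + (-2.60) + 4.39 + 10.58 + (-22.48) + 48.66 + 9.89 = 95.76, so n·x̄ = 95.76.
σ₀² = 28.45² = 809.4025, σ² = 16.08² = 258.5664; σ² + n·σ₀² = 258.5664 + 14·809.4025 = 11590.2014.
Posterior mean = (μ₀/σ₀² + n·x̄/σ²)/(1/σ₀² + n/σ²) = (σ²·μ₀ + σ₀²·n·x̄)/(σ² + n·σ₀²) = (258.5664·5.96 + 809.4025·95.76)/11590.2014 = 79049.439144/11590.2014 = 6.8204.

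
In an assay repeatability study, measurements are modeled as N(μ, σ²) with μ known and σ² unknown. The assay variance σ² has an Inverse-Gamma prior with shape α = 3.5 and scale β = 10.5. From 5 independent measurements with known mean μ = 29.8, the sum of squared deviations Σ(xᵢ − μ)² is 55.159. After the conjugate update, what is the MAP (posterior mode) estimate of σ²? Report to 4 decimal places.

5.4399

With known mean μ and an Inverse-Gamma(α, β) prior on σ², the Normal likelihood is conjugate: posterior is Inv-Gamma(α + n/2, β + Σ(xᵢ−μ)²/2).
Posterior: Inv-Gamma(3.5 + 5/2, 10.5 + 55.159/2) = Inv-Gamma(6.00, 38.0795).
Mode = β/(α+1) = 38.0795/7.00 = 5.4399.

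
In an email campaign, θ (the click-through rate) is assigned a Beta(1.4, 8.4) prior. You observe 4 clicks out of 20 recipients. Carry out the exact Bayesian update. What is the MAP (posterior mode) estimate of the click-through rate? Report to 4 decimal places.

0.1583

The Beta prior is conjugate to a Binomial/Bernoulli likelihood; the update adds successes to α and failures to β.
Posterior: Beta(α+k, β+n−k) = Beta(1.4+4, 8.4+16) = Beta(5.4, 24.4).
Mode of Beta(a,b) for a,b>1 is (a−1)/(a+b−2) = 4.4/27.8 = 0.1583.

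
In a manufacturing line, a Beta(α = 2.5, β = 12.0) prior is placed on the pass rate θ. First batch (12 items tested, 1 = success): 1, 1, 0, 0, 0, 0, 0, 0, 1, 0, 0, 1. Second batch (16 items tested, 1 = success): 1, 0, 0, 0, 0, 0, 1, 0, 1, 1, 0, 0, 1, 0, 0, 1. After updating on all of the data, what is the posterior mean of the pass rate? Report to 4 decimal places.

The Beta prior is conjugate to a Binomial/Bernoulli likelihood; the update adds successes to α and failures to β.
After batch 1: Beta(2.5+4, 12.0+8) = Beta(6.5, 20.0).
After batch 2: Beta(6.5+6, 20.0+10) = Beta(12.5, 30.0).
Posterior mean = α/(α+β) = 12.5/42.5 = 0.2941.

0.2941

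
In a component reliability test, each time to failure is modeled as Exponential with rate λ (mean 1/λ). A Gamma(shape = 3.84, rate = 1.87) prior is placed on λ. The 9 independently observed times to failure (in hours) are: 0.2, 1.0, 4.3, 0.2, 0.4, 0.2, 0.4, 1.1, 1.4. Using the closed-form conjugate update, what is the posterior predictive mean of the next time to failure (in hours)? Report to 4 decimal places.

0.9350

With a Gamma(shape α, rate β) prior on the exponential rate λ, the posterior after n observations with total T = Σxᵢ is Gamma(α+n, β+T).
Sum of observations T = 9.2 hours; n = 9.
Posterior: Gamma(3.84+9, 1.87+9.2) = Gamma(12.84, 11.07).
The predictive distribution for the next observation is Lomax; its mean is β/(α−1) = 11.07/11.84 = 0.9350.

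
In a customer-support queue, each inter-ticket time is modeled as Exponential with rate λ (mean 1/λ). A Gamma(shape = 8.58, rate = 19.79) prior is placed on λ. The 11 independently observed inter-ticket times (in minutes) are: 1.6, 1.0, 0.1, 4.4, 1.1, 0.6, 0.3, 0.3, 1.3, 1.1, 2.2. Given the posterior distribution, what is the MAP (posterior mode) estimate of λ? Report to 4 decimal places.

0.5499

With a Gamma(shape α, rate β) prior on the exponential rate λ, the posterior after n observations with total T = Σxᵢ is Gamma(α+n, β+T).
Sum of observations T = 14.0 minutes; n = 11.
Posterior: Gamma(8.58+11, 19.79+14.0) = Gamma(19.58, 33.79).
Mode = (α−1)/β = 0.5499.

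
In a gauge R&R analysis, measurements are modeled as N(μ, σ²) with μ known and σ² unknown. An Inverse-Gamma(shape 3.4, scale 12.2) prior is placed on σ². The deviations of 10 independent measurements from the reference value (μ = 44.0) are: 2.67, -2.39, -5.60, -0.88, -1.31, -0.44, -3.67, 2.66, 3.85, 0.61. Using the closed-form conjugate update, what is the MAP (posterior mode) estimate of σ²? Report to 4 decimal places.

5.6928

With known mean μ and an Inverse-Gamma(α, β) prior on σ², the Normal likelihood is conjugate: posterior is Inv-Gamma(α + n/2, β + Σ(xᵢ−μ)²/2).
Σ(xᵢ−μ)² = (2.67)² + (-2.39)² + (-5.60)² + (-0.88)² + (-1.31)² + (-0.44)² + (-3.67)² + (2.66)² + (3.85)² + (0.61)² = 82.6242.
Posterior: Inv-Gamma(3.4 + 10/2, 12.2 + 82.6242/2) = Inv-Gamma(8.40, 53.51210).
Mode = β/(α+1) = 53.51210/9.40 = 5.6928.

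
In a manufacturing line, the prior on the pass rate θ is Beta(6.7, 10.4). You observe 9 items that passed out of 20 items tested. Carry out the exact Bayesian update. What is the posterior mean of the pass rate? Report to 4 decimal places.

The Beta prior is conjugate to a Binomial/Bernoulli likelihood; the update adds successes to α and failures to β.
Posterior: Beta(α+k, β+n−k) = Beta(6.7+9, 10.4+11) = Beta(15.7, 21.4).
Posterior mean = α/(α+β) = 15.7/37.1 = 0.4232.

0.4232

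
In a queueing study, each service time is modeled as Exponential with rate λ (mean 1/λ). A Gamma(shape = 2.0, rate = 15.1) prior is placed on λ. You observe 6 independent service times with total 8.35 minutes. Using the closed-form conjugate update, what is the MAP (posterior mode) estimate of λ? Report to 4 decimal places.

With a Gamma(shape α, rate β) prior on the exponential rate λ, the posterior after n observations with total T = Σxᵢ is Gamma(α+n, β+T).
Posterior: Gamma(2.0+6, 15.1+8.35) = Gamma(8.0, 23.45).
Mode = (α−1)/β = 0.2985.

0.2985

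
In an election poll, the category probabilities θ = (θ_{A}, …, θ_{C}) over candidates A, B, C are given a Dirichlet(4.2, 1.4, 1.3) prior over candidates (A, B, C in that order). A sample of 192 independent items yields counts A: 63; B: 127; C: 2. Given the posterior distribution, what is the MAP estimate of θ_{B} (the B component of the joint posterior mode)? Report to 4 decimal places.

The Dirichlet prior is conjugate to the Multinomial likelihood: each posterior αⱼ = prior αⱼ + observed count nⱼ.
Posterior concentration: (67.2, 128.4, 3.3), total = 198.9.
Joint mode component: (α_{B}−1)/(Σα−K) = 127.4/195.9 = 0.6503.

0.6503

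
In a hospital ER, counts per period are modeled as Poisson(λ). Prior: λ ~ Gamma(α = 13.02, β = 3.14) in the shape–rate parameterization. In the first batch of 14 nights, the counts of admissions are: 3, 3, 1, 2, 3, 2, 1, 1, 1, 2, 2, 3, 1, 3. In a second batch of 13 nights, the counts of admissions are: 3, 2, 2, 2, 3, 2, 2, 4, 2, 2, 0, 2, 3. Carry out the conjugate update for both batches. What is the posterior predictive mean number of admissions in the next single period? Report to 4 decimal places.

2.3232

With a Gamma(shape α, rate β) prior, the Poisson likelihood is conjugate: the posterior is Gamma(α + ΣXᵢ, β + n).
Batch 1: sum of counts S = 28 over n = 14 nights.
After batch 1: Gamma(α+S, β+n) = Gamma(13.02+28, 3.14+14) = Gamma(41.02, 17.14).
Batch 2: sum of counts S = 29 over n = 13 nights.
After batch 2: Gamma(α+S, β+n) = Gamma(41.02+29, 17.14+13) = Gamma(70.02, 30.14).
The predictive distribution for one future period is NegBinom with mean α/β = 2.3232.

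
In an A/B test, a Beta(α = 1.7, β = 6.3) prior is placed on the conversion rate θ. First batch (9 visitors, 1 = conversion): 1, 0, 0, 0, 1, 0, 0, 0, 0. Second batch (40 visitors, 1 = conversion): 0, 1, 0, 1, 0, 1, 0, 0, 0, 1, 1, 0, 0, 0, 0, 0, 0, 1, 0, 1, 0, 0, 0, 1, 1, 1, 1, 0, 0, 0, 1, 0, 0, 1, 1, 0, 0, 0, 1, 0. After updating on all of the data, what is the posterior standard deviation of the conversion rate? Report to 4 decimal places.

0.0616

The Beta prior is conjugate to a Binomial/Bernoulli likelihood; the update adds successes to α and failures to β.
After batch 1: Beta(1.7+2, 6.3+7) = Beta(3.7, 13.3).
After batch 2: Beta(3.7+15, 13.3+25) = Beta(18.7, 38.3).
Var = αβ/((α+β)²(α+β+1)) = 18.7·38.3/(57.0²·58.0) = 0.00380069; SD = √0.00380069 = 0.0616.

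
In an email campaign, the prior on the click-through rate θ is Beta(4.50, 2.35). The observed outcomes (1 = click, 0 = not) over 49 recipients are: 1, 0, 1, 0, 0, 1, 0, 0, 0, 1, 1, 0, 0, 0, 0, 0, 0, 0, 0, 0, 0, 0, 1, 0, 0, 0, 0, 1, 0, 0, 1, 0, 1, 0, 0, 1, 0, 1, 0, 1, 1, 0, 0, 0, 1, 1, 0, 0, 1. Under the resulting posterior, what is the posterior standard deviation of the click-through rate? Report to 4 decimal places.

The Beta prior is conjugate to a Binomial/Bernoulli likelihood; the update adds successes to α and failures to β.
Posterior: Beta(α+k, β+n−k) = Beta(4.50+16, 2.35+33) = Beta(20.50, 35.35).
Var = αβ/((α+β)²(α+β+1)) = 20.50·35.35/(55.85²·56.85) = 0.00408664; SD = √0.00408664 = 0.0639.

0.0639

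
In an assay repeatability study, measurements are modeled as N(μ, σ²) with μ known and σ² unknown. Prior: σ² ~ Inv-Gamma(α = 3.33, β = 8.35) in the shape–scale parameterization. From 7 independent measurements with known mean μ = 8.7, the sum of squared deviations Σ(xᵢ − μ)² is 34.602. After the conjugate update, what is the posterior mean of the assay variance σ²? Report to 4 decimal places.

With known mean μ and an Inverse-Gamma(α, β) prior on σ², the Normal likelihood is conjugate: posterior is Inv-Gamma(α + n/2, β + Σ(xᵢ−μ)²/2).
Posterior: Inv-Gamma(3.33 + 7/2, 8.35 + 34.602/2) = Inv-Gamma(6.83, 25.6510).
E[σ²|data] = β/(α−1) = 25.6510/5.83 = 4.3998.

4.3998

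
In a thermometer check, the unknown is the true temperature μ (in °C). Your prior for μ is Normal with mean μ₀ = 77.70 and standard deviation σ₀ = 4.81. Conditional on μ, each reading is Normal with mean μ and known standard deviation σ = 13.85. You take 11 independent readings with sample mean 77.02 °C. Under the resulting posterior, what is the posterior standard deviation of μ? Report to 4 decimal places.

For Normal data with known variance σ², a Normal(μ₀, σ₀²) prior on μ is conjugate. Posterior precision = 1/σ₀² + n/σ²; posterior mean is the precision-weighted average of μ₀ and x̄.
σ₀² = 4.81² = 23.1361, σ² = 13.85² = 191.8225; σ² + n·σ₀² = 191.8225 + 11·23.1361 = 446.3196.
Posterior precision = 1/σ₀² + n/σ² = 1/23.1361 + 11/191.8225 = (σ² + n·σ₀²)/(σ₀²σ²) = 446.3196/(23.1361·191.8225); posterior variance σₙ² = σ₀²σ²/(σ² + n·σ₀²) = 23.1361·191.8225/446.3196 = 9.943602.
Posterior SD = √σₙ² = √(23.1361·191.8225/446.3196) = 3.1533.

3.1533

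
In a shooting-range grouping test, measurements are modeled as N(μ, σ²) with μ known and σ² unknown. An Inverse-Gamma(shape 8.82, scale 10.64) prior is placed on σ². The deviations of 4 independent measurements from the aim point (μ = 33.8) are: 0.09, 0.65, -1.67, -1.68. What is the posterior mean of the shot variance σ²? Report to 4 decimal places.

1.3911

With known mean μ and an Inverse-Gamma(α, β) prior on σ², the Normal likelihood is conjugate: posterior is Inv-Gamma(α + n/2, β + Σ(xᵢ−μ)²/2).
Σ(xᵢ−μ)² = (0.09)² + (0.65)² + (-1.67)² + (-1.68)² = 6.0419.
Posterior: Inv-Gamma(8.82 + 4/2, 10.64 + 6.0419/2) = Inv-Gamma(10.82, 13.66095).
E[σ²|data] = β/(α−1) = 13.66095/9.82 = 1.3911.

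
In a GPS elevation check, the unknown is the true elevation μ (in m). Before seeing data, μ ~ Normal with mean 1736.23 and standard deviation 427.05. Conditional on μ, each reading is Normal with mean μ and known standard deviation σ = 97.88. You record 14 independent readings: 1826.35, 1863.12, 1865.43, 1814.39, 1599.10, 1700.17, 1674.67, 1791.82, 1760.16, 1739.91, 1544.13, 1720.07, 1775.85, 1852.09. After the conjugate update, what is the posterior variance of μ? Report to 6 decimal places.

681.762821

For Normal data with known variance σ², a Normal(μ₀, σ₀²) prior on μ is conjugate. Posterior precision = 1/σ₀² + n/σ²; posterior mean is the precision-weighted average of μ₀ and x̄.
σ₀² = 427.05² = 182371.7025, σ² = 97.88² = 9580.4944; σ² + n·σ₀² = 9580.4944 + 14·182371.7025 = 2562784.3294.
Posterior precision = 1/σ₀² + n/σ² = 1/182371.7025 + 14/9580.4944 = (σ² + n·σ₀²)/(σ₀²σ²) = 2562784.3294/(182371.7025·9580.4944); posterior variance σₙ² = σ₀²σ²/(σ² + n·σ₀²) = 182371.7025·9580.4944/2562784.3294 = 681.762821.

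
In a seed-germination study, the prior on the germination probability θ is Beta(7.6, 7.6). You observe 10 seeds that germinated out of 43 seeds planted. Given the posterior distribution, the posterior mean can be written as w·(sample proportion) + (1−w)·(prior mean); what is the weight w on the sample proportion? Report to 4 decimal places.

The Beta prior is conjugate to a Binomial/Bernoulli likelihood; the update adds successes to α and failures to β.
Posterior mean = (α₀+k)/(α₀+β₀+n) = [n/(α₀+β₀+n)]·(k/n) + [(α₀+β₀)/(α₀+β₀+n)]·α₀/(α₀+β₀), so only n and the prior enter the weight.
The weight on the data is w = n/(α₀+β₀+n) = 43/(7.6+7.6+43) = 43/58.2 = 0.7388.

0.7388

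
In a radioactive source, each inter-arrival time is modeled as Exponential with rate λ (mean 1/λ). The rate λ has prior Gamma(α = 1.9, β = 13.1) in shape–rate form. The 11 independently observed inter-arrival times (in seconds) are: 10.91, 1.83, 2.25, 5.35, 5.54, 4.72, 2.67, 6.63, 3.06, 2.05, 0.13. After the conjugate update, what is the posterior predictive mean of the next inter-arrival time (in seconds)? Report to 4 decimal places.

4.8941

With a Gamma(shape α, rate β) prior on the exponential rate λ, the posterior after n observations with total T = Σxᵢ is Gamma(α+n, β+T).
Sum of observations T = 45.14 seconds; n = 11.
Posterior: Gamma(1.9+11, 13.1+45.14) = Gamma(12.9, 58.24).
The predictive distribution for the next observation is Lomax; its mean is β/(α−1) = 58.24/11.9 = 4.8941.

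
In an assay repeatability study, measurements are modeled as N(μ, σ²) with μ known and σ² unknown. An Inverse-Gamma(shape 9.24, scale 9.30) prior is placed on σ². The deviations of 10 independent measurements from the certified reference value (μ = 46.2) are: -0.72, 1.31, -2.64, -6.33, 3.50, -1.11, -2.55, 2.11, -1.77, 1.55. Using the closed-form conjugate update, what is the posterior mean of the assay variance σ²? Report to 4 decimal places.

With known mean μ and an Inverse-Gamma(α, β) prior on σ², the Normal likelihood is conjugate: posterior is Inv-Gamma(α + n/2, β + Σ(xᵢ−μ)²/2).
Σ(xᵢ−μ)² = (-0.72)² + (1.31)² + (-2.64)² + (-6.33)² + (3.50)² + (-1.11)² + (-2.55)² + (2.11)² + (-1.77)² + (1.55)² = 79.2451.
Posterior: Inv-Gamma(9.24 + 10/2, 9.30 + 79.2451/2) = Inv-Gamma(14.24, 48.92255).
E[σ²|data] = β/(α−1) = 48.92255/13.24 = 3.6951.

3.6951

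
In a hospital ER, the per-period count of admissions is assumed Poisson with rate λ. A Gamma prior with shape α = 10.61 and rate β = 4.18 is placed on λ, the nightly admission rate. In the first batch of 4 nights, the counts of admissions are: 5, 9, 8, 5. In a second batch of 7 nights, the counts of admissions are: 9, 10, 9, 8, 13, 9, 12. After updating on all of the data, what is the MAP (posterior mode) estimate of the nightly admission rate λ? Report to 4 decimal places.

7.0231

With a Gamma(shape α, rate β) prior, the Poisson likelihood is conjugate: the posterior is Gamma(α + ΣXᵢ, β + n).
Batch 1: sum of counts S = 27 over n = 4 nights.
After batch 1: Gamma(α+S, β+n) = Gamma(10.61+27, 4.18+4) = Gamma(37.61, 8.18).
Batch 2: sum of counts S = 70 over n = 7 nights.
After batch 2: Gamma(α+S, β+n) = Gamma(37.61+70, 8.18+7) = Gamma(107.61, 15.18).
Mode of Gamma(α,β) for α≥1 is (α−1)/β = 106.61/15.18 = 7.0231.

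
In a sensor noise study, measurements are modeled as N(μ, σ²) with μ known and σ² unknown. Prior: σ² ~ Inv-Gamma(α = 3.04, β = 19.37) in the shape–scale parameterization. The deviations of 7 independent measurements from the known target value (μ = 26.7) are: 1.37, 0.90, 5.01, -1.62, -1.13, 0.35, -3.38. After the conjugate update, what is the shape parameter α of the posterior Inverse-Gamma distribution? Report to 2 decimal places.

6.54

With known mean μ and an Inverse-Gamma(α, β) prior on σ², the Normal likelihood is conjugate: posterior is Inv-Gamma(α + n/2, β + Σ(xᵢ−μ)²/2).
Σ(xᵢ−μ)² = (1.37)² + (0.90)² + (5.01)² + (-1.62)² + (-1.13)² + (0.35)² + (-3.38)² = 43.2352.
Posterior: Inv-Gamma(3.04 + 7/2, 19.37 + 43.2352/2) = Inv-Gamma(6.54, 40.98760).
Posterior α = 6.54.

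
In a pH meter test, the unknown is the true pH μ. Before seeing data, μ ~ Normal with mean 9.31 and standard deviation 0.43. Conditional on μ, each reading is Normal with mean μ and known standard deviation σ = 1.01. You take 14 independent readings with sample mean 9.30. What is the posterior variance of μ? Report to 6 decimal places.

0.052267

For Normal data with known variance σ², a Normal(μ₀, σ₀²) prior on μ is conjugate. Posterior precision = 1/σ₀² + n/σ²; posterior mean is the precision-weighted average of μ₀ and x̄.
σ₀² = 0.43² = 0.1849, σ² = 1.01² = 1.0201; σ² + n·σ₀² = 1.0201 + 14·0.1849 = 3.6087.
Posterior precision = 1/σ₀² + n/σ² = 1/0.1849 + 14/1.0201 = (σ² + n·σ₀²)/(σ₀²σ²) = 3.6087/(0.1849·1.0201); posterior variance σₙ² = σ₀²σ²/(σ² + n·σ₀²) = 0.1849·1.0201/3.6087 = 0.052267.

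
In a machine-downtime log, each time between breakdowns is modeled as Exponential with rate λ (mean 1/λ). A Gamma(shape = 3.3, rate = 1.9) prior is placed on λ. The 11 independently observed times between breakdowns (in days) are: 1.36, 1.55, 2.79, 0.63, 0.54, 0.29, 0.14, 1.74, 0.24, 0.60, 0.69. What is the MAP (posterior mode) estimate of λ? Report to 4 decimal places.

With a Gamma(shape α, rate β) prior on the exponential rate λ, the posterior after n observations with total T = Σxᵢ is Gamma(α+n, β+T).
Sum of observations T = 10.57 days; n = 11.
Posterior: Gamma(3.3+11, 1.9+10.57) = Gamma(14.3, 12.47).
Mode = (α−1)/β = 1.0666.

1.0666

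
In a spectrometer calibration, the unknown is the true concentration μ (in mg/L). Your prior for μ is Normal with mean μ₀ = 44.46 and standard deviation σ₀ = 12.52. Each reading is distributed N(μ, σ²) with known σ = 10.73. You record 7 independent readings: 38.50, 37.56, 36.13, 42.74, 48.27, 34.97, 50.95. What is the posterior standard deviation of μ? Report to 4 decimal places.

3.8582

For Normal data with known variance σ², a Normal(μ₀, σ₀²) prior on μ is conjugate. Posterior precision = 1/σ₀² + n/σ²; posterior mean is the precision-weighted average of μ₀ and x̄.
σ₀² = 12.52² = 156.7504, σ² = 10.73² = 115.1329; σ² + n·σ₀² = 115.1329 + 7·156.7504 = 1212.3857.
Posterior precision = 1/σ₀² + n/σ² = 1/156.7504 + 7/115.1329 = (σ² + n·σ₀²)/(σ₀²σ²) = 1212.3857/(156.7504·115.1329); posterior variance σₙ² = σ₀²σ²/(σ² + n·σ₀²) = 156.7504·115.1329/1212.3857 = 14.885633.
Posterior SD = √σₙ² = √(156.7504·115.1329/1212.3857) = 3.8582.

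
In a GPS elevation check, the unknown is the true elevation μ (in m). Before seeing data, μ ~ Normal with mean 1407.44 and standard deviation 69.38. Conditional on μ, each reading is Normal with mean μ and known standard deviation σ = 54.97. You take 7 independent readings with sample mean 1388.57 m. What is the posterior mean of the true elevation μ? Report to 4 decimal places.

1390.1230

For Normal data with known variance σ², a Normal(μ₀, σ₀²) prior on μ is conjugate. Posterior precision = 1/σ₀² + n/σ²; posterior mean is the precision-weighted average of μ₀ and x̄.
n·x̄ = 7·1388.57 = 9719.99.
σ₀² = 69.38² = 4813.5844, σ² = 54.97² = 3021.7009; σ² + n·σ₀² = 3021.7009 + 7·4813.5844 = 36716.7917.
Posterior mean = (μ₀/σ₀² + n·x̄/σ²)/(1/σ₀² + n/σ²) = (σ²·μ₀ + σ₀²·n·x̄)/(σ² + n·σ₀²) = (3021.7009·1407.44 + 4813.5844·9719.99)/36716.7917 = 51040854.946852/36716.7917 = 1390.1230.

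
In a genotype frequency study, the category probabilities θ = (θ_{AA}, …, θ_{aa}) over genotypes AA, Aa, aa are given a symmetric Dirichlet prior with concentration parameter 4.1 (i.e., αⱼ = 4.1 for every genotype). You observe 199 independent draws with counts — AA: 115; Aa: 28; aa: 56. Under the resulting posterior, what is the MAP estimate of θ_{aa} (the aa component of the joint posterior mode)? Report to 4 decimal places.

The Dirichlet prior is conjugate to the Multinomial likelihood: each posterior αⱼ = prior αⱼ + observed count nⱼ.
Posterior concentration: (119.1, 32.1, 60.1), total = 211.3.
Joint mode component: (α_{aa}−1)/(Σα−K) = 59.1/208.3 = 0.2837.

0.2837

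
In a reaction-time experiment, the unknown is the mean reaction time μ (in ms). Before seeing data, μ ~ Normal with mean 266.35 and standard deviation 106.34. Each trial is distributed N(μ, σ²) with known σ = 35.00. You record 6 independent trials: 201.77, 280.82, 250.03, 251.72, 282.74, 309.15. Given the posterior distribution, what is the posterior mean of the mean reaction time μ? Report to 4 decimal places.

For Normal data with known variance σ², a Normal(μ₀, σ₀²) prior on μ is conjugate. Posterior precision = 1/σ₀² + n/σ²; posterior mean is the precision-weighted average of μ₀ and x̄.
Σxᵢ = 201.77 + 280.82 + 250.03 + 251.72 + 282.74 + 309.15 = 1576.23, so n·x̄ = 1576.23.
σ₀² = 106.34² = 11308.1956, σ² = 35.00² = 1225; σ² + n·σ₀² = 1225 + 6·11308.1956 = 69074.1736.
Posterior mean = (μ₀/σ₀² + n·x̄/σ²)/(1/σ₀² + n/σ²) = (σ²·μ₀ + σ₀²·n·x̄)/(σ² + n·σ₀²) = (1225·266.35 + 11308.1956·1576.23)/69074.1736 = 18150595.900588/69074.1736 = 262.7696.

262.7696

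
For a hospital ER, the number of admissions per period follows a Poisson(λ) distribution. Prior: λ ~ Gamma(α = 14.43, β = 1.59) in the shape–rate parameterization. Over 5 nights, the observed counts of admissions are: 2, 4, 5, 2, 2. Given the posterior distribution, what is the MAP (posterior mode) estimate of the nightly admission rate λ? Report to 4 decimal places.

With a Gamma(shape α, rate β) prior, the Poisson likelihood is conjugate: the posterior is Gamma(α + ΣXᵢ, β + n).
Sum of counts S = 15 over n = 5 nights.
Posterior: Gamma(α+S, β+n) = Gamma(14.43+15, 1.59+5) = Gamma(29.43, 6.59).
Mode of Gamma(α,β) for α≥1 is (α−1)/β = 28.43/6.59 = 4.3141.

4.3141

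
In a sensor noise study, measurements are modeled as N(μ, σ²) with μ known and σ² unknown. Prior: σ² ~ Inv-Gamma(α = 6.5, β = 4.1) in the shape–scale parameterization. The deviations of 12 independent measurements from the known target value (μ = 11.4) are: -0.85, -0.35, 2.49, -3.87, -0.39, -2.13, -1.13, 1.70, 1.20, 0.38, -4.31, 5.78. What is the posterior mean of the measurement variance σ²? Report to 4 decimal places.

With known mean μ and an Inverse-Gamma(α, β) prior on σ², the Normal likelihood is conjugate: posterior is Inv-Gamma(α + n/2, β + Σ(xᵢ−μ)²/2).
Σ(xᵢ−μ)² = (-0.85)² + (-0.35)² + (2.49)² + (-3.87)² + (-0.39)² + (-2.13)² + (-1.13)² + (1.70)² + (1.20)² + (0.38)² + (-4.31)² + (5.78)² = 84.4468.
Posterior: Inv-Gamma(6.5 + 12/2, 4.1 + 84.4468/2) = Inv-Gamma(12.50, 46.32340).
E[σ²|data] = β/(α−1) = 46.32340/11.50 = 4.0281.

4.0281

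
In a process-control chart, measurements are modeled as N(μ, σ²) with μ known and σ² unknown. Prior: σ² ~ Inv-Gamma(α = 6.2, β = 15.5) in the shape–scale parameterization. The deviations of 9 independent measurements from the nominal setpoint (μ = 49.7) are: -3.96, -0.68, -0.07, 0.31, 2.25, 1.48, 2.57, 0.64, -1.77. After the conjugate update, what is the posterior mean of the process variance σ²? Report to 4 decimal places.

With known mean μ and an Inverse-Gamma(α, β) prior on σ², the Normal likelihood is conjugate: posterior is Inv-Gamma(α + n/2, β + Σ(xᵢ−μ)²/2).
Σ(xᵢ−μ)² = (-3.96)² + (-0.68)² + (-0.07)² + (0.31)² + (2.25)² + (1.48)² + (2.57)² + (0.64)² + (-1.77)² = 33.6453.
Posterior: Inv-Gamma(6.2 + 9/2, 15.5 + 33.6453/2) = Inv-Gamma(10.70, 32.32265).
E[σ²|data] = β/(α−1) = 32.32265/9.70 = 3.3322.

3.3322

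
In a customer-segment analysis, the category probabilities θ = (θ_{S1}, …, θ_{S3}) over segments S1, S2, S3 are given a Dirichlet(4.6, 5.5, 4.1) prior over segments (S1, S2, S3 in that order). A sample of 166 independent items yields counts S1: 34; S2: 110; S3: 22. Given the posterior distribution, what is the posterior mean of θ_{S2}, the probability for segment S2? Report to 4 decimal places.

0.6410

The Dirichlet prior is conjugate to the Multinomial likelihood: each posterior αⱼ = prior αⱼ + observed count nⱼ.
Posterior concentration: (38.6, 115.5, 26.1), total = 180.2.
E[θ_{S2}|data] = α_{S2}/Σα = 115.5/180.2 = 0.6410.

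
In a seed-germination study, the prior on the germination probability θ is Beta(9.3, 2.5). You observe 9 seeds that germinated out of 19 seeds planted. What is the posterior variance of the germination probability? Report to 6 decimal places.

0.007583

The Beta prior is conjugate to a Binomial/Bernoulli likelihood; the update adds successes to α and failures to β.
Posterior: Beta(α+k, β+n−k) = Beta(9.3+9, 2.5+10) = Beta(18.3, 12.5).
Var = αβ/((α+β)²(α+β+1)) = 18.3·12.5/(30.8²·31.8) = 0.007583.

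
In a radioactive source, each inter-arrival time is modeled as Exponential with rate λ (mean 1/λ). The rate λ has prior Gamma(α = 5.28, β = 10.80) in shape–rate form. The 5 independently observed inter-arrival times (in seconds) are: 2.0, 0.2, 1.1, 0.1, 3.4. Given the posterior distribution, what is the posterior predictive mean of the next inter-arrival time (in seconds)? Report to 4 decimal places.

1.8966

With a Gamma(shape α, rate β) prior on the exponential rate λ, the posterior after n observations with total T = Σxᵢ is Gamma(α+n, β+T).
Sum of observations T = 6.8 seconds; n = 5.
Posterior: Gamma(5.28+5, 10.80+6.8) = Gamma(10.28, 17.60).
The predictive distribution for the next observation is Lomax; its mean is β/(α−1) = 17.60/9.28 = 1.8966.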